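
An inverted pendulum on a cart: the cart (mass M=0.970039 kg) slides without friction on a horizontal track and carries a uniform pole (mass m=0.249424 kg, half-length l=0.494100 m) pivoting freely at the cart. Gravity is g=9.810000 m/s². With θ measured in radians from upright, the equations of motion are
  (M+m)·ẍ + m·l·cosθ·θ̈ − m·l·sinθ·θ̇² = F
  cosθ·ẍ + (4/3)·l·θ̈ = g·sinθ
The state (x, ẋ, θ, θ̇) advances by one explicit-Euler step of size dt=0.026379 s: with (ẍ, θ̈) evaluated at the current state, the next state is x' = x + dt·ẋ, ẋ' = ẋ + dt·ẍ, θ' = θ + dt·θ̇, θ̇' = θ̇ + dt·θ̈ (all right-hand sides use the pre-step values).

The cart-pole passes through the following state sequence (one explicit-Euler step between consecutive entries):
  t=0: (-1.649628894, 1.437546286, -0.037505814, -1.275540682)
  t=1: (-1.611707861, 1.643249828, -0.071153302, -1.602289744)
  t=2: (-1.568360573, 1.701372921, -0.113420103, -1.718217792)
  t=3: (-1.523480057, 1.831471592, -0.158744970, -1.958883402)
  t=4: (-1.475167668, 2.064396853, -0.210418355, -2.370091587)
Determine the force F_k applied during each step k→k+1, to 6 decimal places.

step 0→1:
  ẍ = (ẋ'−ẋ)/dt = (1.643249828−1.437546286)/0.026379 = 7.798004
  θ̈ = (θ̇'−θ̇)/dt = (-1.602289744−-1.275540682)/0.026379 = -12.386711
  sinθ=-0.037497, cosθ=0.999297
  F = (M+m)·ẍ + m·l·cosθ·θ̈ − m·l·sinθ·θ̇² = 9.509377 + -1.525470 − -0.007519 = 7.991426
step 1→2:
  ẍ = (ẋ'−ẋ)/dt = (1.701372921−1.643249828)/0.026379 = 2.203385
  θ̈ = (θ̇'−θ̇)/dt = (-1.718217792−-1.602289744)/0.026379 = -4.394710
  sinθ=-0.071093, cosθ=0.997470
  F = (M+m)·ẍ + m·l·cosθ·θ̈ − m·l·sinθ·θ̇² = 2.686946 + -0.540235 − -0.022494 = 2.169205
step 2→3:
  ẍ = (ẋ'−ẋ)/dt = (1.831471592−1.701372921)/0.026379 = 4.931903
  θ̈ = (θ̇'−θ̇)/dt = (-1.958883402−-1.718217792)/0.026379 = -9.123379
  sinθ=-0.113177, cosθ=0.993575
  F = (M+m)·ẍ + m·l·cosθ·θ̈ − m·l·sinθ·θ̇² = 6.014273 + -1.117145 − -0.041178 = 4.938307
step 3→4:
  ẍ = (ẋ'−ẋ)/dt = (2.064396853−1.831471592)/0.026379 = 8.829950
  θ̈ = (θ̇'−θ̇)/dt = (-2.370091587−-1.958883402)/0.026379 = -15.588468
  sinθ=-0.158079, cosθ=0.987426
  F = (M+m)·ẍ + m·l·cosθ·θ̈ − m·l·sinθ·θ̇² = 10.767798 + -1.896974 − -0.074756 = 8.945580

F_0 = 7.991426 N
F_1 = 2.169205 N
F_2 = 4.938307 N
F_3 = 8.945580 N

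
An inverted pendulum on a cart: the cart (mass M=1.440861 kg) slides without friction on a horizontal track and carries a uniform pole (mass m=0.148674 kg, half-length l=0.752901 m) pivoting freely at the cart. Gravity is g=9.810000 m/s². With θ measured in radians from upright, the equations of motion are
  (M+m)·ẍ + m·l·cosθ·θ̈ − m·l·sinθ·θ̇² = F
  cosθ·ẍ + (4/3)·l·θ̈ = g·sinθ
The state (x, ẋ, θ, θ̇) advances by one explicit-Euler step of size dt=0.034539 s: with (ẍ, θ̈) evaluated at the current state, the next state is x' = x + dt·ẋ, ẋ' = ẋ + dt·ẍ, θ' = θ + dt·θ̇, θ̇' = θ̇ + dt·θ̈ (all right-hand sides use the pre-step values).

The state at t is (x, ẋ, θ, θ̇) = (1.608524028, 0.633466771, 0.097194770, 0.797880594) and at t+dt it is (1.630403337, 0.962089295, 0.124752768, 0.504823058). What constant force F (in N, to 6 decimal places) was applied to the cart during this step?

F = 14.171489 N

ẍ = (ẋ'−ẋ)/dt = (0.962089295−0.633466771)/0.034539 = 9.514535
θ̈ = (θ̇'−θ̇)/dt = (0.504823058−0.797880594)/0.034539 = -8.484830
sinθ=0.097042, cosθ=0.995280
F = (M+m)·ẍ + m·l·cosθ·θ̈ − m·l·sinθ·θ̇² = 15.123686 + -0.945282 − 0.006915 = 14.171489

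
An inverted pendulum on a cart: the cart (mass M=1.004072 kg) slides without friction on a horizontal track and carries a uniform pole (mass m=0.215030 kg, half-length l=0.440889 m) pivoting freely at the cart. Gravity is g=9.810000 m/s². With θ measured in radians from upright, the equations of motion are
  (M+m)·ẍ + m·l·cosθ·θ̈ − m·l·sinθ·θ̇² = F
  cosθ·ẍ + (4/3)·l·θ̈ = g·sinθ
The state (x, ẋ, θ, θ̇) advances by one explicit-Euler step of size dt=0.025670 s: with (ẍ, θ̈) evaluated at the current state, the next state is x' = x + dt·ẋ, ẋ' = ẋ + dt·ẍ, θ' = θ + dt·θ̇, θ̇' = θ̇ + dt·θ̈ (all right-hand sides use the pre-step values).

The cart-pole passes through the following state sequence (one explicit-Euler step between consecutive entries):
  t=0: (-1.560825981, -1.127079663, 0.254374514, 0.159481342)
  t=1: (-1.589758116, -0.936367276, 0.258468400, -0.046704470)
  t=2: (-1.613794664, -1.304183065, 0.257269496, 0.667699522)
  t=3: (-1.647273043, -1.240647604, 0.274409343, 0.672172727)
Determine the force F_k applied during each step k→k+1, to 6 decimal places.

F_0 = 8.319594 N
F_1 = -14.917315 N
F_2 = 3.022605 N

step 0→1:
  ẍ = (ẋ'−ẋ)/dt = (-0.936367276−-1.127079663)/0.025670 = 7.429388
  θ̈ = (θ̇'−θ̇)/dt = (-0.046704470−0.159481342)/0.025670 = -8.032170
  sinθ=0.251640, cosθ=0.967821
  F = (M+m)·ẍ + m·l·cosθ·θ̈ − m·l·sinθ·θ̇² = 9.057182 + -0.736981 − 0.000607 = 8.319594
step 1→2:
  ẍ = (ẋ'−ẋ)/dt = (-1.304183065−-0.936367276)/0.025670 = -14.328624
  θ̈ = (θ̇'−θ̇)/dt = (0.667699522−-0.046704470)/0.025670 = 27.830307
  sinθ=0.255600, cosθ=0.966783
  F = (M+m)·ẍ + m·l·cosθ·θ̈ − m·l·sinθ·θ̇² = -17.468055 + 2.550793 − 0.000053 = -14.917315
step 2→3:
  ẍ = (ẋ'−ẋ)/dt = (-1.240647604−-1.304183065)/0.025670 = 2.475086
  θ̈ = (θ̇'−θ̇)/dt = (0.672172727−0.667699522)/0.025670 = 0.174258
  sinθ=0.254441, cosθ=0.967088
  F = (M+m)·ẍ + m·l·cosθ·θ̈ − m·l·sinθ·θ̇² = 3.017382 + 0.015977 − 0.010754 = 3.022605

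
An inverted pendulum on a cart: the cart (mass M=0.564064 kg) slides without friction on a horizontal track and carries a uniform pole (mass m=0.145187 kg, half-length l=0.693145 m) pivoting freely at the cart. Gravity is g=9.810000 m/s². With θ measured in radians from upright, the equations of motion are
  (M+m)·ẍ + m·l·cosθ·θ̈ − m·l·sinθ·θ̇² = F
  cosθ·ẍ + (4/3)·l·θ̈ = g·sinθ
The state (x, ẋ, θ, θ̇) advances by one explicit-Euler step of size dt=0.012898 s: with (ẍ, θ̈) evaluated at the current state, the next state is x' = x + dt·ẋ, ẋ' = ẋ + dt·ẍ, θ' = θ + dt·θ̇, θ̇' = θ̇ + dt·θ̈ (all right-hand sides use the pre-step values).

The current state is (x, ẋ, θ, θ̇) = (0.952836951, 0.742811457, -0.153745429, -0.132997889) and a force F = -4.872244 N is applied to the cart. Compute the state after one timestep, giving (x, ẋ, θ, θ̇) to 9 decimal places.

(0.962417733, 0.642033201, -0.155460836, -0.046205710)

sinθ=-0.153140448, cosθ=0.988204434
temp = (F + m·l·θ̇²·sinθ)/(M+m) = (-4.872244 + -0.000272603)/0.709251 = -6.869946751
θ̈ = (g·sinθ − cosθ·temp)/(l·(4/3 − m·cos²θ/(M+m))) = 6.729119201
ẍ = temp − m·l·θ̈·cosθ/(M+m) = -7.813479306
Euler: x'=0.952836951+0.012898·0.742811457=0.962417733, ẋ'=0.742811457+0.012898·-7.813479306=0.642033201
       θ'=-0.153745429+0.012898·-0.132997889=-0.155460836, θ̇'=-0.132997889+0.012898·6.729119201=-0.046205710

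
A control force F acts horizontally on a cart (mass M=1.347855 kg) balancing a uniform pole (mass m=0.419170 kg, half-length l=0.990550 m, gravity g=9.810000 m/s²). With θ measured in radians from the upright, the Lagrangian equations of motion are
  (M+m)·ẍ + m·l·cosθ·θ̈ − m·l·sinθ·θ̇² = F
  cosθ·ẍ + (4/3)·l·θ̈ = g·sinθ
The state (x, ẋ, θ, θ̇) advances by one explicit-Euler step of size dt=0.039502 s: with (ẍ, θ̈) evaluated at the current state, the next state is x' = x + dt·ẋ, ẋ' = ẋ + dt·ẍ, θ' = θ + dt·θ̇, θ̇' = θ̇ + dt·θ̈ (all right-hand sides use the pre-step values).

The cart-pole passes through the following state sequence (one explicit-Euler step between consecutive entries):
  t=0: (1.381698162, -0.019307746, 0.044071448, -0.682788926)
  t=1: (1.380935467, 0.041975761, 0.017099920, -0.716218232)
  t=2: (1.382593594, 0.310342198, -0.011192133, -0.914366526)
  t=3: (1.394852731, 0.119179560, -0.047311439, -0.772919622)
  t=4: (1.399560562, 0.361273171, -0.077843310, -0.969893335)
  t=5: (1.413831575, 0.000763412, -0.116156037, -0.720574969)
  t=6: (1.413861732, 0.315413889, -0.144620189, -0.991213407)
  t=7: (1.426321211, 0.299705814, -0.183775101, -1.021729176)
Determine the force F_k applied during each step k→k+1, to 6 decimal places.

F_0 = 2.381802 N
F_1 = 9.918623 N
F_2 = -7.060639 N
F_3 = 8.773104 N
F_4 = -13.483475 N
F_5 = 11.274568 N
F_6 = -0.961276 N

step 0→1:
  ẍ = (ẋ'−ẋ)/dt = (0.041975761−-0.019307746)/0.039502 = 1.551403
  θ̈ = (θ̇'−θ̇)/dt = (-0.716218232−-0.682788926)/0.039502 = -0.846269
  sinθ=0.044057, cosθ=0.999029
  F = (M+m)·ẍ + m·l·cosθ·θ̈ − m·l·sinθ·θ̇² = 2.741367 + -0.351037 − 0.008528 = 2.381802
step 1→2:
  ẍ = (ẋ'−ẋ)/dt = (0.310342198−0.041975761)/0.039502 = 6.793743
  θ̈ = (θ̇'−θ̇)/dt = (-0.914366526−-0.716218232)/0.039502 = -5.016159
  sinθ=0.017099, cosθ=0.999854
  F = (M+m)·ẍ + m·l·cosθ·θ̈ − m·l·sinθ·θ̇² = 12.004714 + -2.082449 − 0.003642 = 9.918623
step 2→3:
  ẍ = (ẋ'−ẋ)/dt = (0.119179560−0.310342198)/0.039502 = -4.839315
  θ̈ = (θ̇'−θ̇)/dt = (-0.772919622−-0.914366526)/0.039502 = 3.580753
  sinθ=-0.011192, cosθ=0.999937
  F = (M+m)·ẍ + m·l·cosθ·θ̈ − m·l·sinθ·θ̇² = -8.551191 + 1.486667 − -0.003885 = -7.060639
step 3→4:
  ẍ = (ẋ'−ẋ)/dt = (0.361273171−0.119179560)/0.039502 = 6.128642
  θ̈ = (θ̇'−θ̇)/dt = (-0.969893335−-0.772919622)/0.039502 = -4.986424
  sinθ=-0.047294, cosθ=0.998881
  F = (M+m)·ẍ + m·l·cosθ·θ̈ − m·l·sinθ·θ̇² = 10.829463 + -2.068091 − -0.011731 = 8.773104
step 4→5:
  ẍ = (ẋ'−ẋ)/dt = (0.000763412−0.361273171)/0.039502 = -9.126367
  θ̈ = (θ̇'−θ̇)/dt = (-0.720574969−-0.969893335)/0.039502 = 6.311538
  sinθ=-0.077765, cosθ=0.996972
  F = (M+m)·ẍ + m·l·cosθ·θ̈ − m·l·sinθ·θ̇² = -16.126519 + 2.612670 − -0.030374 = -13.483475
step 5→6:
  ẍ = (ẋ'−ẋ)/dt = (0.315413889−0.000763412)/0.039502 = 7.965432
  θ̈ = (θ̇'−θ̇)/dt = (-0.991213407−-0.720574969)/0.039502 = -6.851259
  sinθ=-0.115895, cosθ=0.993261
  F = (M+m)·ẍ + m·l·cosθ·θ̈ − m·l·sinθ·θ̇² = 14.075117 + -2.825534 − -0.024986 = 11.274568
step 6→7:
  ẍ = (ẋ'−ẋ)/dt = (0.299705814−0.315413889)/0.039502 = -0.397653
  θ̈ = (θ̇'−θ̇)/dt = (-1.021729176−-0.991213407)/0.039502 = -0.772512
  sinθ=-0.144117, cosθ=0.989561
  F = (M+m)·ẍ + m·l·cosθ·θ̈ − m·l·sinθ·θ̇² = -0.702662 + -0.317405 − -0.058792 = -0.961276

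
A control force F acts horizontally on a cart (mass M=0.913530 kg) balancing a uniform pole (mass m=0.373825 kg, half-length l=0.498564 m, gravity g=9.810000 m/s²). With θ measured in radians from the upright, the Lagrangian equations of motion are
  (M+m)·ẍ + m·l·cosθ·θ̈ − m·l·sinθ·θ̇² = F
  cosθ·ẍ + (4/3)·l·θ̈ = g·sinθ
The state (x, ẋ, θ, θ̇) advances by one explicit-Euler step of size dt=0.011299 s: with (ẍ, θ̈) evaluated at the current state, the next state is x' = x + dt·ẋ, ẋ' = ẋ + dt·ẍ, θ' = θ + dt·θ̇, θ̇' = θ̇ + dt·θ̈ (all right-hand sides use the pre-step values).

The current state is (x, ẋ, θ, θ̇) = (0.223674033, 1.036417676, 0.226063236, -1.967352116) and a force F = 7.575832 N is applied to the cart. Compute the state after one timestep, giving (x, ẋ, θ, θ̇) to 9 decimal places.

sinθ=0.224142672, cosθ=0.974556341
temp = (F + m·l·θ̇²·sinθ)/(M+m) = (7.575832 + 0.161688077)/1.287355 = 6.010401231
θ̈ = (g·sinθ − cosθ·temp)/(l·(4/3 − m·cos²θ/(M+m))) = -6.939072250
ẍ = temp − m·l·θ̈·cosθ/(M+m) = 6.989438660
Euler: x'=0.223674033+0.011299·1.036417676=0.235384516, ẋ'=1.036417676+0.011299·6.989438660=1.115391343
       θ'=0.226063236+0.011299·-1.967352116=0.203834124, θ̇'=-1.967352116+0.011299·-6.939072250=-2.045756693

(0.235384516, 1.115391343, 0.203834124, -2.045756693)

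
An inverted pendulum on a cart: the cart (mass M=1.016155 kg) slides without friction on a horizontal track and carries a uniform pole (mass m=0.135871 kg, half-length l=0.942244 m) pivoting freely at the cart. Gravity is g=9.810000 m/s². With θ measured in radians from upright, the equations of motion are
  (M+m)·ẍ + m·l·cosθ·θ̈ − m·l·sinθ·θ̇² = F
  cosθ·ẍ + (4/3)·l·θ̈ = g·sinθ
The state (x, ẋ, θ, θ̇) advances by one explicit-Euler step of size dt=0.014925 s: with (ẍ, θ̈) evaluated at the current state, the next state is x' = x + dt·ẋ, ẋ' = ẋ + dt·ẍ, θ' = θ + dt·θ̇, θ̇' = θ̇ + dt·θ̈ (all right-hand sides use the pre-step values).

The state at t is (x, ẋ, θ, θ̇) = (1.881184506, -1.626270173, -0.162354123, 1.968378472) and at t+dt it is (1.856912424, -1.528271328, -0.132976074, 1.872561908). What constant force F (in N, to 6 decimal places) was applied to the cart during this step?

ẍ = (ẋ'−ẋ)/dt = (-1.528271328−-1.626270173)/0.014925 = 6.566087
θ̈ = (θ̇'−θ̇)/dt = (1.872561908−1.968378472)/0.014925 = -6.419870
sinθ=-0.161642, cosθ=0.986849
F = (M+m)·ẍ + m·l·cosθ·θ̈ − m·l·sinθ·θ̇² = 7.564303 + -0.811087 − -0.080179 = 6.833395

F = 6.833395 N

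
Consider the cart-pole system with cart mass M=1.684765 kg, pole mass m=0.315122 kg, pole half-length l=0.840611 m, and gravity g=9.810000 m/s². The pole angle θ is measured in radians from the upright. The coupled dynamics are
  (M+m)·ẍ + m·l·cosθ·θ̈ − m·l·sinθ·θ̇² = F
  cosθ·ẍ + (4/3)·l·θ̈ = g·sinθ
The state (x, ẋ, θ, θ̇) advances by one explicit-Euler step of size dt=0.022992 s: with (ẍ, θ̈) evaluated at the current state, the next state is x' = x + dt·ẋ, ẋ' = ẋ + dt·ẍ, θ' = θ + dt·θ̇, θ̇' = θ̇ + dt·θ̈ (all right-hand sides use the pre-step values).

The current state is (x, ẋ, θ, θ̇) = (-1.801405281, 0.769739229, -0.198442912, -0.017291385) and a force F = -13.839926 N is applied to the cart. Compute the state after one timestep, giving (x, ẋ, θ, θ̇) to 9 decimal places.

(-1.783707437, 0.596049571, -0.198840476, 0.094961821)

sinθ=-0.197143041, cosθ=0.980374735
temp = (F + m·l·θ̇²·sinθ)/(M+m) = (-13.839926 + -0.000015614)/1.999887 = -6.920361807
θ̈ = (g·sinθ − cosθ·temp)/(l·(4/3 − m·cos²θ/(M+m))) = 4.882272376
ẍ = temp − m·l·θ̈·cosθ/(M+m) = -7.554351870
Euler: x'=-1.801405281+0.022992·0.769739229=-1.783707437, ẋ'=0.769739229+0.022992·-7.554351870=0.596049571
       θ'=-0.198442912+0.022992·-0.017291385=-0.198840476, θ̇'=-0.017291385+0.022992·4.882272376=0.094961821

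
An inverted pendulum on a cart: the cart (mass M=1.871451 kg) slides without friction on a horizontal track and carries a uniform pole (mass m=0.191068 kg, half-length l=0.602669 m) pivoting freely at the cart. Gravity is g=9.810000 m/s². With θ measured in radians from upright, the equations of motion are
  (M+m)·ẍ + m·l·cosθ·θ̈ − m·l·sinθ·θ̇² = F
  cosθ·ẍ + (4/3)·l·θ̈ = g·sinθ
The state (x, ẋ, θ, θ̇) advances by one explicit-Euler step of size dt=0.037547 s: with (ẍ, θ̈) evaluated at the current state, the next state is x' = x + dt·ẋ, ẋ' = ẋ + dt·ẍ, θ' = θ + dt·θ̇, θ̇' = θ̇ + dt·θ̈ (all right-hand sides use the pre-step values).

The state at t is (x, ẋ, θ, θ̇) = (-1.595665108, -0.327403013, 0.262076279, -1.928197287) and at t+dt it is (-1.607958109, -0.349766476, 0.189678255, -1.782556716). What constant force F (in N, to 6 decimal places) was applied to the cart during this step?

F = -0.907978 N

ẍ = (ẋ'−ẋ)/dt = (-0.349766476−-0.327403013)/0.037547 = -0.595613
θ̈ = (θ̇'−θ̇)/dt = (-1.782556716−-1.928197287)/0.037547 = 3.878887
sinθ=0.259086, cosθ=0.965854
F = (M+m)·ẍ + m·l·cosθ·θ̈ − m·l·sinθ·θ̇² = -1.228462 + 0.431405 − 0.110921 = -0.907978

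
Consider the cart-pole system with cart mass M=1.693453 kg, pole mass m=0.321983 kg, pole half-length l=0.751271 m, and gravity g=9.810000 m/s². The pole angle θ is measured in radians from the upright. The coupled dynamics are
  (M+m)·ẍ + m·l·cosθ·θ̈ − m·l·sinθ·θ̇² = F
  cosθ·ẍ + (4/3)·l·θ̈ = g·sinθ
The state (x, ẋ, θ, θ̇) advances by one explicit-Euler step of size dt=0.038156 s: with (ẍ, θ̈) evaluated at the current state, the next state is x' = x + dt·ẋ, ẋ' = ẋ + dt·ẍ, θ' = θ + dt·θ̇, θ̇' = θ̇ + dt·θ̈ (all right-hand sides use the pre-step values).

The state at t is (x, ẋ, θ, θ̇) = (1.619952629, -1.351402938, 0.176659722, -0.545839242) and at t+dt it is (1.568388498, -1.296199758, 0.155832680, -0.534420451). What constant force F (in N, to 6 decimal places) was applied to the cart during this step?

ẍ = (ẋ'−ẋ)/dt = (-1.296199758−-1.351402938)/0.038156 = 1.446776
θ̈ = (θ̇'−θ̇)/dt = (-0.534420451−-0.545839242)/0.038156 = 0.299266
sinθ=0.175742, cosθ=0.984436
F = (M+m)·ẍ + m·l·cosθ·θ̈ − m·l·sinθ·θ̇² = 2.915884 + 0.071265 − 0.012666 = 2.974483

F = 2.974483 N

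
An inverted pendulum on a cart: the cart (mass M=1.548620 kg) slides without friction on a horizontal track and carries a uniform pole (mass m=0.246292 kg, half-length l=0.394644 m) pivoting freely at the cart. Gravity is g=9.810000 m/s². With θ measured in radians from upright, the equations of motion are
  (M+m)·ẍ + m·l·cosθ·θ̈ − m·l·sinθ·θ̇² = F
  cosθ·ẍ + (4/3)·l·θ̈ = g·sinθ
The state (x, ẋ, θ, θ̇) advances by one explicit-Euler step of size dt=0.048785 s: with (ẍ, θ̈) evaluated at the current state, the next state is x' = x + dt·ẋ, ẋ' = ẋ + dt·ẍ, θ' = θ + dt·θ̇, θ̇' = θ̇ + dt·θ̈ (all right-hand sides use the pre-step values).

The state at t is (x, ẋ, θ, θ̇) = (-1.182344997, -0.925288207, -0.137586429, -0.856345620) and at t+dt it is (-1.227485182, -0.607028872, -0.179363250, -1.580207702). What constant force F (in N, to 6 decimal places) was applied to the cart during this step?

F = 10.290696 N

ẍ = (ẋ'−ẋ)/dt = (-0.607028872−-0.925288207)/0.048785 = 6.523713
θ̈ = (θ̇'−θ̇)/dt = (-1.580207702−-0.856345620)/0.048785 = -14.837800
sinθ=-0.137153, cosθ=0.990550
F = (M+m)·ẍ + m·l·cosθ·θ̈ − m·l·sinθ·θ̇² = 11.709491 + -1.428571 − -0.009776 = 10.290696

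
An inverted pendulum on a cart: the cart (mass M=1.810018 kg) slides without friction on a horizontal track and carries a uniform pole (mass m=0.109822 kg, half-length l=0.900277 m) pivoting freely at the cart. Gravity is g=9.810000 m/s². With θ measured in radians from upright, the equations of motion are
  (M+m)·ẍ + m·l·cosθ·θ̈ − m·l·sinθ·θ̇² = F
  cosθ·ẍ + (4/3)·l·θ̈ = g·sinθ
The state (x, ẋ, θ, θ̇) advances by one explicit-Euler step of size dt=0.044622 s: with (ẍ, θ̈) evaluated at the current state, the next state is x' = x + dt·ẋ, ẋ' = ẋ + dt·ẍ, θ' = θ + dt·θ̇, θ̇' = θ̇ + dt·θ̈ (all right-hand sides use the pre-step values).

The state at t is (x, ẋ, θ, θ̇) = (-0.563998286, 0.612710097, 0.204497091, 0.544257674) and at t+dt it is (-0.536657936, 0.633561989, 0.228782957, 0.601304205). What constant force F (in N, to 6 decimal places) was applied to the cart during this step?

F = 1.014961 N

ẍ = (ẋ'−ẋ)/dt = (0.633561989−0.612710097)/0.044622 = 0.467301
θ̈ = (θ̇'−θ̇)/dt = (0.601304205−0.544257674)/0.044622 = 1.278440
sinθ=0.203075, cosθ=0.979163
F = (M+m)·ẍ + m·l·cosθ·θ̈ − m·l·sinθ·θ̇² = 0.897143 + 0.123766 − 0.005947 = 1.014961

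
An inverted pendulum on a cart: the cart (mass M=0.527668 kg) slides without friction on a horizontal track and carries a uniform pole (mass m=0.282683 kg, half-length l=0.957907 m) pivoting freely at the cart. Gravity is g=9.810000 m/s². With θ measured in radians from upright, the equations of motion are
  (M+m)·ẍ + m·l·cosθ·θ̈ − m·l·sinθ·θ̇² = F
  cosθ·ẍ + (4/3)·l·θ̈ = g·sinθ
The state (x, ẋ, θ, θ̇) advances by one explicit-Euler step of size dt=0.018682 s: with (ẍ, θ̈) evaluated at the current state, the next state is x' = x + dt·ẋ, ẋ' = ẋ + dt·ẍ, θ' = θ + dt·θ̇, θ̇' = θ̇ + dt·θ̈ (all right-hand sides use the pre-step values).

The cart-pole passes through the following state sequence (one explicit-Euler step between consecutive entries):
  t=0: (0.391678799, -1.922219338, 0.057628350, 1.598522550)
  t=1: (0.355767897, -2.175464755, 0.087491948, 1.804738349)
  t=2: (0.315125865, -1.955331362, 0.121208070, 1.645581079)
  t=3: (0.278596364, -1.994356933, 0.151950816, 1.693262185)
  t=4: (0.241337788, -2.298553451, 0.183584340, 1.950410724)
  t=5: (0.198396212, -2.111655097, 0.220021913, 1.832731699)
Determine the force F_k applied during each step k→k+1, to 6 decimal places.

F_0 = -8.040625 N
F_1 = 7.173384 N
F_2 = -1.095397 N
F_3 = -9.628092 N
F_4 = 6.241839 N

step 0→1:
  ẍ = (ẋ'−ẋ)/dt = (-2.175464755−-1.922219338)/0.018682 = -13.555584
  θ̈ = (θ̇'−θ̇)/dt = (1.804738349−1.598522550)/0.018682 = 11.038208
  sinθ=0.057596, cosθ=0.998340
  F = (M+m)·ẍ + m·l·cosθ·θ̈ − m·l·sinθ·θ̇² = -10.984781 + 2.984008 − 0.039853 = -8.040625
step 1→2:
  ẍ = (ẋ'−ẋ)/dt = (-1.955331362−-2.175464755)/0.018682 = 11.783181
  θ̈ = (θ̇'−θ̇)/dt = (1.645581079−1.804738349)/0.018682 = -8.519284
  sinθ=0.087380, cosθ=0.996175
  F = (M+m)·ẍ + m·l·cosθ·θ̈ − m·l·sinθ·θ̇² = 9.548513 + -2.298062 − 0.077066 = 7.173384
step 2→3:
  ẍ = (ẋ'−ẋ)/dt = (-1.994356933−-1.955331362)/0.018682 = -2.088940
  θ̈ = (θ̇'−θ̇)/dt = (1.693262185−1.645581079)/0.018682 = 2.552248
  sinθ=0.120912, cosθ=0.992663
  F = (M+m)·ẍ + m·l·cosθ·θ̈ − m·l·sinθ·θ̇² = -1.692774 + 0.686038 − 0.088660 = -1.095397
step 3→4:
  ẍ = (ẋ'−ẋ)/dt = (-2.298553451−-1.994356933)/0.018682 = -16.282867
  θ̈ = (θ̇'−θ̇)/dt = (1.950410724−1.693262185)/0.018682 = 13.764508
  sinθ=0.151367, cosθ=0.988478
  F = (M+m)·ẍ + m·l·cosθ·θ̈ − m·l·sinθ·θ̇² = -13.194837 + 3.684263 − 0.117517 = -9.628092
step 4→5:
  ẍ = (ẋ'−ẋ)/dt = (-2.111655097−-2.298553451)/0.018682 = 10.004194
  θ̈ = (θ̇'−θ̇)/dt = (1.832731699−1.950410724)/0.018682 = -6.299059
  sinθ=0.182555, cosθ=0.983196
  F = (M+m)·ẍ + m·l·cosθ·θ̈ − m·l·sinθ·θ̇² = 8.106909 + -1.677022 − 0.188048 = 6.241839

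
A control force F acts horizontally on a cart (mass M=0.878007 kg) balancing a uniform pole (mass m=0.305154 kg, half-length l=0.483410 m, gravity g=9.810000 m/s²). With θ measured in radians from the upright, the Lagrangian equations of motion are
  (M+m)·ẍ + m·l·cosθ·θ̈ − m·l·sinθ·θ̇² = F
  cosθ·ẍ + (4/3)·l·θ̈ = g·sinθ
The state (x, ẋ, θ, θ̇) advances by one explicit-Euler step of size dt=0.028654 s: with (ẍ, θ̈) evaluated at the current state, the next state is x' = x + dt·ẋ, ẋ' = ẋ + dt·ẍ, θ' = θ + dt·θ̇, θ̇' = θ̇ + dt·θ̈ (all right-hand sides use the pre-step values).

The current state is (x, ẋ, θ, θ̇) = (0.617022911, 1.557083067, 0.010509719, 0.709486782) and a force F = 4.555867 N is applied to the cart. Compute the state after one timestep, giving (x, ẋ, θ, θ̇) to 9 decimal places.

(0.661639569, 1.693190447, 0.030839353, 0.502914182)

sinθ=0.010509526, cosθ=0.999944773
temp = (F + m·l·θ̇²·sinθ)/(M+m) = (4.555867 + 0.000780381)/1.183161 = 3.851248799
θ̈ = (g·sinθ − cosθ·temp)/(l·(4/3 − m·cos²θ/(M+m))) = -7.209206377
ẍ = temp − m·l·θ̈·cosθ/(M+m) = 4.750030713
Euler: x'=0.617022911+0.028654·1.557083067=0.661639569, ẋ'=1.557083067+0.028654·4.750030713=1.693190447
       θ'=0.010509719+0.028654·0.709486782=0.030839353, θ̇'=0.709486782+0.028654·-7.209206377=0.502914182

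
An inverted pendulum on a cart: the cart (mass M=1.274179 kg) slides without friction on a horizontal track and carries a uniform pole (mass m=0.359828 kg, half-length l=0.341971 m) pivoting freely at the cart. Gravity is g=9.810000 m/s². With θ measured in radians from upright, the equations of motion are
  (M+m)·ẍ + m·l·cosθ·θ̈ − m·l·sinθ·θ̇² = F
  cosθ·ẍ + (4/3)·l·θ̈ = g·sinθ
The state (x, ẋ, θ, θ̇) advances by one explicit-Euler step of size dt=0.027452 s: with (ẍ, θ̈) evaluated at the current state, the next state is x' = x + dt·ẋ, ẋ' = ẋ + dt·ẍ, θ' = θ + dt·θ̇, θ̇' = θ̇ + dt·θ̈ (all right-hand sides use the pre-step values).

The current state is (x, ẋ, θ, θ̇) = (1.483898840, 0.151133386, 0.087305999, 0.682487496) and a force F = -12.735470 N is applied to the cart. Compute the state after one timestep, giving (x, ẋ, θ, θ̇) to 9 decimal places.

(1.488047754, -0.109291935, 0.106041646, 1.302968693)

sinθ=0.087195129, cosθ=0.996191251
temp = (F + m·l·θ̇²·sinθ)/(M+m) = (-12.735470 + 0.004997650)/1.634007 = -7.790953374
θ̈ = (g·sinθ − cosθ·temp)/(l·(4/3 − m·cos²θ/(M+m))) = 22.602404082
ẍ = temp − m·l·θ̈·cosθ/(M+m) = -9.486570049
Euler: x'=1.483898840+0.027452·0.151133386=1.488047754, ẋ'=0.151133386+0.027452·-9.486570049=-0.109291935
       θ'=0.087305999+0.027452·0.682487496=0.106041646, θ̇'=0.682487496+0.027452·22.602404082=1.302968693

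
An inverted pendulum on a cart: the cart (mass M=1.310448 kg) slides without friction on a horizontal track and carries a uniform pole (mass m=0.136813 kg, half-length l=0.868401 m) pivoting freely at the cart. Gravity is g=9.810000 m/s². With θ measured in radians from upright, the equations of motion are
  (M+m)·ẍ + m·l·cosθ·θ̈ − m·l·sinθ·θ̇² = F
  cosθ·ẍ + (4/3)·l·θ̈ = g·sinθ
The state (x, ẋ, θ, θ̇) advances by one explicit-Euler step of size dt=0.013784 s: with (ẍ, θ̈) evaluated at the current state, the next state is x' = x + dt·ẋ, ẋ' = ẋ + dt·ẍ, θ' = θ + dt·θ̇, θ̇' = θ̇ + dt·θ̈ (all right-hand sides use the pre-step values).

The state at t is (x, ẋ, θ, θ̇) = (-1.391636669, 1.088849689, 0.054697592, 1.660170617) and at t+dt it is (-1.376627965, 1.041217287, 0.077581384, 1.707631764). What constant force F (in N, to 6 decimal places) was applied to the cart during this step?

ẍ = (ẋ'−ẋ)/dt = (1.041217287−1.088849689)/0.013784 = -3.455630
θ̈ = (θ̇'−θ̇)/dt = (1.707631764−1.660170617)/0.013784 = 3.443206
sinθ=0.054670, cosθ=0.998504
F = (M+m)·ẍ + m·l·cosθ·θ̈ − m·l·sinθ·θ̇² = -5.001198 + 0.408470 − 0.017902 = -4.610630

F = -4.610630 N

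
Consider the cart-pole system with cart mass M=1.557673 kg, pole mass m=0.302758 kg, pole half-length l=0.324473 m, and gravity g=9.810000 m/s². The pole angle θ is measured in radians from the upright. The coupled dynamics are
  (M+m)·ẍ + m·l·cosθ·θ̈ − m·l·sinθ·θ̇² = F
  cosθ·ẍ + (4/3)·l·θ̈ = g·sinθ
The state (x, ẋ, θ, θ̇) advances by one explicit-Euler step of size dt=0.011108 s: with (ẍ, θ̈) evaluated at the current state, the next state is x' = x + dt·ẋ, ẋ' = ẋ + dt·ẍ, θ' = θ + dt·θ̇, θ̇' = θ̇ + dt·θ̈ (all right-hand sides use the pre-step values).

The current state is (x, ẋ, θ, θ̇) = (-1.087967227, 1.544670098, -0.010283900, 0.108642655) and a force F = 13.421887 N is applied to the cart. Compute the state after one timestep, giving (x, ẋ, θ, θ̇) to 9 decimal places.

(-1.070809032, 1.636102609, -0.009077097, -0.105277196)

sinθ=-0.010283719, cosθ=0.999947121
temp = (F + m·l·θ̇²·sinθ)/(M+m) = (13.421887 + -0.000011924)/1.860431 = 7.214390147
θ̈ = (g·sinθ − cosθ·temp)/(l·(4/3 − m·cos²θ/(M+m))) = -19.258178867
ẍ = temp − m·l·θ̈·cosθ/(M+m) = 8.231230739
Euler: x'=-1.087967227+0.011108·1.544670098=-1.070809032, ẋ'=1.544670098+0.011108·8.231230739=1.636102609
       θ'=-0.010283900+0.011108·0.108642655=-0.009077097, θ̇'=0.108642655+0.011108·-19.258178867=-0.105277196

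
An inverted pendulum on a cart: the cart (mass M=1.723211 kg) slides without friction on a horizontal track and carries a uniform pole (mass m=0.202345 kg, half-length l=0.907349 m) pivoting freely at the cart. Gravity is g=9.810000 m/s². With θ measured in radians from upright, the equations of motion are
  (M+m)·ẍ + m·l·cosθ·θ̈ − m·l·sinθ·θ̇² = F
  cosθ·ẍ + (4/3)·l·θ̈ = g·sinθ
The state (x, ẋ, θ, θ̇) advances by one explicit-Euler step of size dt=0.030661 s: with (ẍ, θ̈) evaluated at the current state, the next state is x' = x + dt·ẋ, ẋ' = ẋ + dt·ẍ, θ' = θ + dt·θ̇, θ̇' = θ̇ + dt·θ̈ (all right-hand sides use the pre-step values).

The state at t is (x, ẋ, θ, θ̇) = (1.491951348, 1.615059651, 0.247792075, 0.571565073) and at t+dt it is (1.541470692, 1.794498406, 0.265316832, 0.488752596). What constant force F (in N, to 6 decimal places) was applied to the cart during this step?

ẍ = (ẋ'−ẋ)/dt = (1.794498406−1.615059651)/0.030661 = 5.852345
θ̈ = (θ̇'−θ̇)/dt = (0.488752596−0.571565073)/0.030661 = -2.700906
sinθ=0.245264, cosθ=0.969456
F = (M+m)·ẍ + m·l·cosθ·θ̈ − m·l·sinθ·θ̇² = 11.269018 + -0.480734 − 0.014711 = 10.773574

F = 10.773574 N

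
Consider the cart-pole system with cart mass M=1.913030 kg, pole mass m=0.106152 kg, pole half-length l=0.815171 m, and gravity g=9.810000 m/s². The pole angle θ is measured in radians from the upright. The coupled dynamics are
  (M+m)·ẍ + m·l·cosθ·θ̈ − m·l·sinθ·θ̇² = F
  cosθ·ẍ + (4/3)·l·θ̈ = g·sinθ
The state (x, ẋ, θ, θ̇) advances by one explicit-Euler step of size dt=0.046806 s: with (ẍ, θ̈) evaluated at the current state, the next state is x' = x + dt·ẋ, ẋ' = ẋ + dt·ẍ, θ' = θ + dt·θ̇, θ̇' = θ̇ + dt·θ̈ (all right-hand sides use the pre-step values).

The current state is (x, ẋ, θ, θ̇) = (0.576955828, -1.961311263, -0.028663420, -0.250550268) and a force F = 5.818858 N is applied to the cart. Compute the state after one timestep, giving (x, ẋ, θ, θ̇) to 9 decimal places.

(0.485154693, -1.820358116, -0.040390676, -0.392288693)

sinθ=-0.028659495, cosθ=0.999589232
temp = (F + m·l·θ̇²·sinθ)/(M+m) = (5.818858 + -0.000155681)/2.019182 = 2.881712654
θ̈ = (g·sinθ − cosθ·temp)/(l·(4/3 − m·cos²θ/(M+m))) = -3.028210591
ẍ = temp − m·l·θ̈·cosθ/(M+m) = 3.011433293
Euler: x'=0.576955828+0.046806·-1.961311263=0.485154693, ẋ'=-1.961311263+0.046806·3.011433293=-1.820358116
       θ'=-0.028663420+0.046806·-0.250550268=-0.040390676, θ̇'=-0.250550268+0.046806·-3.028210591=-0.392288693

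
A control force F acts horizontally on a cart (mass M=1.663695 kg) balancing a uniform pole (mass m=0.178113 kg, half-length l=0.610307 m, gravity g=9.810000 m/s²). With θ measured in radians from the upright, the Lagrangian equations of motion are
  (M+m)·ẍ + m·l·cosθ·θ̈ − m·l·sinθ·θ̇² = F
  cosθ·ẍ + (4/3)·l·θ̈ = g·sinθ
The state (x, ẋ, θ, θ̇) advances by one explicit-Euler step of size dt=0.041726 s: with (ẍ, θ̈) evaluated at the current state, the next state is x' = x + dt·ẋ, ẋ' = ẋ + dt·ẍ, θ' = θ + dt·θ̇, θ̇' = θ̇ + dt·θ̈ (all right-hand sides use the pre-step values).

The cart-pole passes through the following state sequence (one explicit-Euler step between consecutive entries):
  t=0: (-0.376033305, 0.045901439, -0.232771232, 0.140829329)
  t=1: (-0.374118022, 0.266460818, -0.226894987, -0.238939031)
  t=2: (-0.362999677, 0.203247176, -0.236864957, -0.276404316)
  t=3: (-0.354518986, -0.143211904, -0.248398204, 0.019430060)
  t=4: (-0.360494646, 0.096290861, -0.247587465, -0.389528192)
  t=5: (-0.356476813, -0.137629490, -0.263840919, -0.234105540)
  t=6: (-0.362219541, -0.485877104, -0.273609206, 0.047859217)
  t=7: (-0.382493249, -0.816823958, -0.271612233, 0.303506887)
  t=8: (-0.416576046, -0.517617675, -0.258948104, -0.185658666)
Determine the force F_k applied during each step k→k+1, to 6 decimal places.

step 0→1:
  ẍ = (ẋ'−ẋ)/dt = (0.266460818−0.045901439)/0.041726 = 5.285898
  θ̈ = (θ̇'−θ̇)/dt = (-0.238939031−0.140829329)/0.041726 = -9.101480
  sinθ=-0.230675, cosθ=0.973031
  F = (M+m)·ẍ + m·l·cosθ·θ̈ − m·l·sinθ·θ̇² = 9.735609 + -0.962681 − -0.000497 = 8.773425
step 1→2:
  ẍ = (ẋ'−ẋ)/dt = (0.203247176−0.266460818)/0.041726 = -1.514970
  θ̈ = (θ̇'−θ̇)/dt = (-0.276404316−-0.238939031)/0.041726 = -0.897888
  sinθ=-0.224953, cosθ=0.974370
  F = (M+m)·ẍ + m·l·cosθ·θ̈ − m·l·sinθ·θ̇² = -2.790284 + -0.095102 − -0.001396 = -2.883990
step 2→3:
  ẍ = (ẋ'−ẋ)/dt = (-0.143211904−0.203247176)/0.041726 = -8.303194
  θ̈ = (θ̇'−θ̇)/dt = (0.019430060−-0.276404316)/0.041726 = 7.089929
  sinθ=-0.234656, cosθ=0.972078
  F = (M+m)·ẍ + m·l·cosθ·θ̈ − m·l·sinθ·θ̇² = -15.292889 + 0.749182 − -0.001949 = -14.541759
step 3→4:
  ẍ = (ẋ'−ẋ)/dt = (0.096290861−-0.143211904)/0.041726 = 5.739893
  θ̈ = (θ̇'−θ̇)/dt = (-0.389528192−0.019430060)/0.041726 = -9.801041
  sinθ=-0.245852, cosθ=0.969307
  F = (M+m)·ẍ + m·l·cosθ·θ̈ − m·l·sinθ·θ̇² = 10.571780 + -1.032708 − -0.000010 = 9.539082
step 4→5:
  ẍ = (ẋ'−ẋ)/dt = (-0.137629490−0.096290861)/0.041726 = -5.606105
  θ̈ = (θ̇'−θ̇)/dt = (-0.234105540−-0.389528192)/0.041726 = 3.724839
  sinθ=-0.245066, cosθ=0.969506
  F = (M+m)·ẍ + m·l·cosθ·θ̈ − m·l·sinθ·θ̇² = -10.325370 + 0.392557 − -0.004042 = -9.928771
step 5→6:
  ẍ = (ẋ'−ẋ)/dt = (-0.485877104−-0.137629490)/0.041726 = -8.346058
  θ̈ = (θ̇'−θ̇)/dt = (0.047859217−-0.234105540)/0.041726 = 6.757531
  sinθ=-0.260790, cosθ=0.965395
  F = (M+m)·ẍ + m·l·cosθ·θ̈ − m·l·sinθ·θ̇² = -15.371836 + 0.709149 − -0.001554 = -14.661134
step 6→7:
  ẍ = (ẋ'−ẋ)/dt = (-0.816823958−-0.485877104)/0.041726 = -7.931430
  θ̈ = (θ̇'−θ̇)/dt = (0.303506887−0.047859217)/0.041726 = 6.126819
  sinθ=-0.270208, cosθ=0.962802
  F = (M+m)·ẍ + m·l·cosθ·θ̈ − m·l·sinθ·θ̇² = -14.608171 + 0.641233 − -0.000067 = -13.966871
step 7→8:
  ẍ = (ẋ'−ẋ)/dt = (-0.517617675−-0.816823958)/0.041726 = 7.170740
  θ̈ = (θ̇'−θ̇)/dt = (-0.185658666−0.303506887)/0.041726 = -11.723279
  sinθ=-0.268285, cosθ=0.963340
  F = (M+m)·ẍ + m·l·cosθ·θ̈ − m·l·sinθ·θ̇² = 13.207126 + -1.227644 − -0.002686 = 11.982168

F_0 = 8.773425 N
F_1 = -2.883990 N
F_2 = -14.541759 N
F_3 = 9.539082 N
F_4 = -9.928771 N
F_5 = -14.661134 N
F_6 = -13.966871 N
F_7 = 11.982168 N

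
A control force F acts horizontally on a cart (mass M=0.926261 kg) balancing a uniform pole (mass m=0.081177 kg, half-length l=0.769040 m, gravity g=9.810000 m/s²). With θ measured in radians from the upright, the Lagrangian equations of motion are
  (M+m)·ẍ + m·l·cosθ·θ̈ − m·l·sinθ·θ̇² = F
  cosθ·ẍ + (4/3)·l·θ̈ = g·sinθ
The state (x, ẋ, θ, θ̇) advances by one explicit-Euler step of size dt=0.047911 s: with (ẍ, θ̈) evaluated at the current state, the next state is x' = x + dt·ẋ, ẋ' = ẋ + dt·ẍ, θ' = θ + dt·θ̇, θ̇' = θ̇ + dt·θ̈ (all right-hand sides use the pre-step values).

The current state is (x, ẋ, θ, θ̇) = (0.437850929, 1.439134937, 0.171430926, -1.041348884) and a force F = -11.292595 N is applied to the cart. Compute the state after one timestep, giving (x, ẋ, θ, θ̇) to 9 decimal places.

sinθ=0.170592474, cosθ=0.985341671
temp = (F + m·l·θ̇²·sinθ)/(M+m) = (-11.292595 + 0.011548732)/1.007438 = -11.197757349
θ̈ = (g·sinθ − cosθ·temp)/(l·(4/3 − m·cos²θ/(M+m))) = 13.164972839
ẍ = temp − m·l·θ̈·cosθ/(M+m) = -12.001598834
Euler: x'=0.437850929+0.047911·1.439134937=0.506801323, ẋ'=1.439134937+0.047911·-12.001598834=0.864126335
       θ'=0.171430926+0.047911·-1.041348884=0.121538860, θ̇'=-1.041348884+0.047911·13.164972839=-0.410601870

(0.506801323, 0.864126335, 0.121538860, -0.410601870)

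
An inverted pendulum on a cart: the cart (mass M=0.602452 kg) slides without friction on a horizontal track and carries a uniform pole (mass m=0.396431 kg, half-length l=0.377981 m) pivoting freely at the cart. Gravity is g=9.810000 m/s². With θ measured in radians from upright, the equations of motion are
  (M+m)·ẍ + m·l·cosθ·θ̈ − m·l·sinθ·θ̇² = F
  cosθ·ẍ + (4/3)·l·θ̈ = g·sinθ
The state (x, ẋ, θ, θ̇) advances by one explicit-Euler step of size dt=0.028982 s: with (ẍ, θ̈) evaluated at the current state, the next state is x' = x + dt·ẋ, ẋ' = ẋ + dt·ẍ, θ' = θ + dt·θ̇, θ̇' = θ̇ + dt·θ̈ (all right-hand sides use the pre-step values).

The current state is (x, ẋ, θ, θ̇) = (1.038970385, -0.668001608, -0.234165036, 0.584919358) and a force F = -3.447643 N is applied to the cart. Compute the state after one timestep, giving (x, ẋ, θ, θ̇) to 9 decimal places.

sinθ=-0.232030890, cosθ=0.972708418
temp = (F + m·l·θ̇²·sinθ)/(M+m) = (-3.447643 + -0.011895299)/0.998883 = -3.463406925
θ̈ = (g·sinθ − cosθ·temp)/(l·(4/3 − m·cos²θ/(M+m))) = 3.018069451
ẍ = temp − m·l·θ̈·cosθ/(M+m) = -3.903794299
Euler: x'=1.038970385+0.028982·-0.668001608=1.019610362, ẋ'=-0.668001608+0.028982·-3.903794299=-0.781141374
       θ'=-0.234165036+0.028982·0.584919358=-0.217212903, θ̇'=0.584919358+0.028982·3.018069451=0.672389047

(1.019610362, -0.781141374, -0.217212903, 0.672389047)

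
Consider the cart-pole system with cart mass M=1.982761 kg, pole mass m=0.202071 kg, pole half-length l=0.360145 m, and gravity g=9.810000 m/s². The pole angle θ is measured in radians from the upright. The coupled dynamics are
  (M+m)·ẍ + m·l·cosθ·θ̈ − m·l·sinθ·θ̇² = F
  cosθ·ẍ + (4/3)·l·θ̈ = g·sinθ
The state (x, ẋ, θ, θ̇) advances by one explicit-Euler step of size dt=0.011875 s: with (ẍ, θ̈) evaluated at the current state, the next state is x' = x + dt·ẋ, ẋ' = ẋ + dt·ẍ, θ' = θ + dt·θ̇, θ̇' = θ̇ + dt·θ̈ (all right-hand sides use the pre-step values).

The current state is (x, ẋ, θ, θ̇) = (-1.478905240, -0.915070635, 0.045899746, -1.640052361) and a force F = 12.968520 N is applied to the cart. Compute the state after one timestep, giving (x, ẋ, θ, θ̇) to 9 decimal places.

(-1.489771704, -0.839687682, 0.026424124, -1.785740354)

sinθ=0.045883631, cosθ=0.998946792
temp = (F + m·l·θ̇²·sinθ)/(M+m) = (12.968520 + 0.008981618)/2.184832 = 5.939816708
θ̈ = (g·sinθ − cosθ·temp)/(l·(4/3 − m·cos²θ/(M+m))) = -12.268462581
ẍ = temp − m·l·θ̈·cosθ/(M+m) = 6.348038168
Euler: x'=-1.478905240+0.011875·-0.915070635=-1.489771704, ẋ'=-0.915070635+0.011875·6.348038168=-0.839687682
       θ'=0.045899746+0.011875·-1.640052361=0.026424124, θ̇'=-1.640052361+0.011875·-12.268462581=-1.785740354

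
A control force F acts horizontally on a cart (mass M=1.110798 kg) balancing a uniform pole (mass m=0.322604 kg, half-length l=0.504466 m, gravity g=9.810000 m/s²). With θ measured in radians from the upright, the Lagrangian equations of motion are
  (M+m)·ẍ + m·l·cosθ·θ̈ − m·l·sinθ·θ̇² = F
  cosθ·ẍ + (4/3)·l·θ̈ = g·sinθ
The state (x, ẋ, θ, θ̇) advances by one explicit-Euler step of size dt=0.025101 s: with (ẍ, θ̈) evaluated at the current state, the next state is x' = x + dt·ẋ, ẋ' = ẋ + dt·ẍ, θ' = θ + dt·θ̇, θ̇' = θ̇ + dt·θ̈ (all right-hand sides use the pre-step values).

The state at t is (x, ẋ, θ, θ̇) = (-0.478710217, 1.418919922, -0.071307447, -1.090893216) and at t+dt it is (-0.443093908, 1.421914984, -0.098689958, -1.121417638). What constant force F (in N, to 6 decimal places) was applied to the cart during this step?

ẍ = (ẋ'−ẋ)/dt = (1.421914984−1.418919922)/0.025101 = 0.119320
θ̈ = (θ̇'−θ̇)/dt = (-1.121417638−-1.090893216)/0.025101 = -1.216064
sinθ=-0.071247, cosθ=0.997459
F = (M+m)·ẍ + m·l·cosθ·θ̈ − m·l·sinθ·θ̇² = 0.171034 + -0.197403 − -0.013799 = -0.012570

F = -0.012570 N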